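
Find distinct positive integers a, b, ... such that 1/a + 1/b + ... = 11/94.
1/9 + 1/170 + 1/35955

Greedy algorithm:
11/94: ceiling(94/11) = 9, use 1/9
5/846: ceiling(846/5) = 170, use 1/170
1/35955: ceiling(35955/1) = 35955, use 1/35955
Result: 11/94 = 1/9 + 1/170 + 1/35955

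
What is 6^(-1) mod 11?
2

gcd(6, 11) = 1, so the inverse exists.
Extended Euclidean algorithm on (11, 6):
11 = 1 × 6 + 5  ⟹  5 = (1)·11 + (-1)·6
6 = 1 × 5 + 1  ⟹  1 = (-1)·11 + (2)·6
So (2)·6 ≡ 1 (mod 11), i.e. 6^(-1) ≡ 2 (mod 11).
Check: 6 × 2 = 12 ≡ 1 (mod 11)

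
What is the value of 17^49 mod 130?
17

Repeated squaring. Binary of 49 = 110001.
17^1 ≡ 17 (mod 130); 17^2 ≡ 29 (mod 130); 17^4 ≡ 61 (mod 130); 17^8 ≡ 81 (mod 130); 17^16 ≡ 61 (mod 130); 17^32 ≡ 81 (mod 130)
17^49 = 17^1 × 17^16 × 17^32 ≡ 17 (mod 130)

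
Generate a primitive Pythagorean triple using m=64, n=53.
(1287, 6784, 6905)

Euclid's formula: a = m² - n², b = 2mn, c = m² + n²
m = 64, n = 53
a = 64² - 53² = 4096 - 2809 = 1287
b = 2 × 64 × 53 = 6784
c = 64² + 53² = 4096 + 2809 = 6905
Verification: 1287² + 6784² = 1656369 + 46022656 = 47679025 = 6905² ✓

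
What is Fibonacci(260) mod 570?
135

Matrix identity: Q^n = [[F_(n+1), F_n], [F_n, F_(n-1)]] with Q = [[1,1],[1,0]].
n = 260 = 100000100₂. Square-and-multiply, entries mod 570:
Q^1 = [[1,1],[1,0]]
Q^2 = (Q^1)² = [[2,1],[1,1]]
Q^4 = (Q^2)² = [[5,3],[3,2]]
Q^8 = (Q^4)² = [[34,21],[21,13]]
Q^16 = (Q^8)² = [[457,417],[417,40]]
Q^32 = (Q^16)² = [[268,339],[339,499]]
Q^65 = (Q^32)²·Q = [[448,355],[355,93]]
Q^130 = (Q^65)² = [[119,535],[535,154]]
Q^260 = (Q^130)² = [[566,135],[135,431]]
F_260 mod 570 = Q^260[0][1] = 135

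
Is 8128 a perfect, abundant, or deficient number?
perfect

Proper divisors of 8128: sum = 1 + 2 + 4 + 8 + 16 + 32 + 64 + 127 + 254 + 508 + 1016 + 2032 + 4064 = 8128
Since 8128 = 8128, 8128 is perfect.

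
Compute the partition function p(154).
60356673280

p(n) counts ways to write n as a sum of positive integers (order ignored).
Euler's pentagonal recurrence: p(k) = p(k-1) + p(k-2) - p(k-5) - p(k-7) + p(k-12) + p(k-15) - ... (offsets j(3j∓1)/2, signs ++--, p(0)=1, p(<0)=0).
DP table for k = 0..153: p(0)=1, p(1)=1, p(2)=2, p(3)=3, p(4)=5, p(5)=7, p(6)=11, p(7)=15, p(8)=22, p(9)=30, p(10)=42, p(11)=56, p(12)=77, p(13)=101, p(14)=135, p(15)=176, p(16)=231, p(17)=297, p(18)=385, p(19)=490, p(20)=627, p(21)=792, p(22)=1002, p(23)=1255, p(24)=1575, p(25)=1958, p(26)=2436, p(27)=3010, p(28)=3718, p(29)=4565, p(30)=5604, p(31)=6842, p(32)=8349, p(33)=10143, p(34)=12310, p(35)=14883, p(36)=17977, p(37)=21637, p(38)=26015, p(39)=31185, p(40)=37338, p(41)=44583, p(42)=53174, p(43)=63261, p(44)=75175, p(45)=89134, p(46)=105558, p(47)=124754, p(48)=147273, p(49)=173525, p(50)=204226, p(51)=239943, p(52)=281589, p(53)=329931, p(54)=386155, p(55)=451276, p(56)=526823, p(57)=614154, p(58)=715220, p(59)=831820, p(60)=966467, p(61)=1121505, p(62)=1300156, p(63)=1505499, p(64)=1741630, p(65)=2012558, p(66)=2323520, p(67)=2679689, p(68)=3087735, p(69)=3554345, p(70)=4087968, p(71)=4697205, p(72)=5392783, p(73)=6185689, p(74)=7089500, p(75)=8118264, p(76)=9289091, p(77)=10619863, p(78)=12132164, p(79)=13848650, p(80)=15796476, p(81)=18004327, p(82)=20506255, p(83)=23338469, p(84)=26543660, p(85)=30167357, p(86)=34262962, p(87)=38887673, p(88)=44108109, p(89)=49995925, p(90)=56634173, p(91)=64112359, p(92)=72533807, p(93)=82010177, p(94)=92669720, p(95)=104651419, p(96)=118114304, p(97)=133230930, p(98)=150198136, p(99)=169229875, p(100)=190569292, p(101)=214481126, p(102)=241265379, p(103)=271248950, p(104)=304801365, p(105)=342325709, p(106)=384276336, p(107)=431149389, p(108)=483502844, p(109)=541946240, p(110)=607163746, p(111)=679903203, p(112)=761002156, p(113)=851376628, p(114)=952050665, p(115)=1064144451, p(116)=1188908248, p(117)=1327710076, p(118)=1482074143, p(119)=1653668665, p(120)=1844349560, p(121)=2056148051, p(122)=2291320912, p(123)=2552338241, p(124)=2841940500, p(125)=3163127352, p(126)=3519222692, p(127)=3913864295, p(128)=4351078600, p(129)=4835271870, p(130)=5371315400, p(131)=5964539504, p(132)=6620830889, p(133)=7346629512, p(134)=8149040695, p(135)=9035836076, p(136)=10015581680, p(137)=11097645016, p(138)=12292341831, p(139)=13610949895, p(140)=15065878135, p(141)=16670689208, p(142)=18440293320, p(143)=20390982757, p(144)=22540654445, p(145)=24908858009, p(146)=27517052599, p(147)=30388671978, p(148)=33549419497, p(149)=37027355200, p(150)=40853235313, p(151)=45060624582, p(152)=49686288421, p(153)=54770336324.
Final step: p(154) = p(153) + p(152) - p(149) - p(147) + p(142) + p(139) - p(132) - p(128) + p(119) + p(114) - p(103) - p(97) + p(84) + p(77) - p(62) - p(54) + p(37) + p(28) - p(9)
= 54770336324 + 49686288421 - 37027355200 - 30388671978 + 18440293320 + 13610949895 - 6620830889 - 4351078600 + 1653668665 + 952050665 - 271248950 - 133230930 + 26543660 + 10619863 - 1300156 - 386155 + 21637 + 3718 - 30
= 60356673280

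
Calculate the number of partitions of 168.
228204732751

p(n) counts ways to write n as a sum of positive integers (order ignored).
Euler's pentagonal recurrence: p(k) = p(k-1) + p(k-2) - p(k-5) - p(k-7) + p(k-12) + p(k-15) - ... (offsets j(3j∓1)/2, signs ++--, p(0)=1, p(<0)=0).
DP table for k = 0..167: p(0)=1, p(1)=1, p(2)=2, p(3)=3, p(4)=5, p(5)=7, p(6)=11, p(7)=15, p(8)=22, p(9)=30, p(10)=42, p(11)=56, p(12)=77, p(13)=101, p(14)=135, p(15)=176, p(16)=231, p(17)=297, p(18)=385, p(19)=490, p(20)=627, p(21)=792, p(22)=1002, p(23)=1255, p(24)=1575, p(25)=1958, p(26)=2436, p(27)=3010, p(28)=3718, p(29)=4565, p(30)=5604, p(31)=6842, p(32)=8349, p(33)=10143, p(34)=12310, p(35)=14883, p(36)=17977, p(37)=21637, p(38)=26015, p(39)=31185, p(40)=37338, p(41)=44583, p(42)=53174, p(43)=63261, p(44)=75175, p(45)=89134, p(46)=105558, p(47)=124754, p(48)=147273, p(49)=173525, p(50)=204226, p(51)=239943, p(52)=281589, p(53)=329931, p(54)=386155, p(55)=451276, p(56)=526823, p(57)=614154, p(58)=715220, p(59)=831820, p(60)=966467, p(61)=1121505, p(62)=1300156, p(63)=1505499, p(64)=1741630, p(65)=2012558, p(66)=2323520, p(67)=2679689, p(68)=3087735, p(69)=3554345, p(70)=4087968, p(71)=4697205, p(72)=5392783, p(73)=6185689, p(74)=7089500, p(75)=8118264, p(76)=9289091, p(77)=10619863, p(78)=12132164, p(79)=13848650, p(80)=15796476, p(81)=18004327, p(82)=20506255, p(83)=23338469, p(84)=26543660, p(85)=30167357, p(86)=34262962, p(87)=38887673, p(88)=44108109, p(89)=49995925, p(90)=56634173, p(91)=64112359, p(92)=72533807, p(93)=82010177, p(94)=92669720, p(95)=104651419, p(96)=118114304, p(97)=133230930, p(98)=150198136, p(99)=169229875, p(100)=190569292, p(101)=214481126, p(102)=241265379, p(103)=271248950, p(104)=304801365, p(105)=342325709, p(106)=384276336, p(107)=431149389, p(108)=483502844, p(109)=541946240, p(110)=607163746, p(111)=679903203, p(112)=761002156, p(113)=851376628, p(114)=952050665, p(115)=1064144451, p(116)=1188908248, p(117)=1327710076, p(118)=1482074143, p(119)=1653668665, p(120)=1844349560, p(121)=2056148051, p(122)=2291320912, p(123)=2552338241, p(124)=2841940500, p(125)=3163127352, p(126)=3519222692, p(127)=3913864295, p(128)=4351078600, p(129)=4835271870, p(130)=5371315400, p(131)=5964539504, p(132)=6620830889, p(133)=7346629512, p(134)=8149040695, p(135)=9035836076, p(136)=10015581680, p(137)=11097645016, p(138)=12292341831, p(139)=13610949895, p(140)=15065878135, p(141)=16670689208, p(142)=18440293320, p(143)=20390982757, p(144)=22540654445, p(145)=24908858009, p(146)=27517052599, p(147)=30388671978, p(148)=33549419497, p(149)=37027355200, p(150)=40853235313, p(151)=45060624582, p(152)=49686288421, p(153)=54770336324, p(154)=60356673280, p(155)=66493182097, p(156)=73232243759, p(157)=80630964769, p(158)=88751778802, p(159)=97662728555, p(160)=107438159466, p(161)=118159068427, p(162)=129913904637, p(163)=142798995930, p(164)=156919475295, p(165)=172389800255, p(166)=189334822579, p(167)=207890420102.
Final step: p(168) = p(167) + p(166) - p(163) - p(161) + p(156) + p(153) - p(146) - p(142) + p(133) + p(128) - p(117) - p(111) + p(98) + p(91) - p(76) - p(68) + p(51) + p(42) - p(23) - p(13)
= 207890420102 + 189334822579 - 142798995930 - 118159068427 + 73232243759 + 54770336324 - 27517052599 - 18440293320 + 7346629512 + 4351078600 - 1327710076 - 679903203 + 150198136 + 64112359 - 9289091 - 3087735 + 239943 + 53174 - 1255 - 101
= 228204732751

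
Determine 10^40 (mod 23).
9

Repeated squaring. Binary of 40 = 101000.
10^1 ≡ 10 (mod 23); 10^2 ≡ 8 (mod 23); 10^4 ≡ 18 (mod 23); 10^8 ≡ 2 (mod 23); 10^16 ≡ 4 (mod 23); 10^32 ≡ 16 (mod 23)
10^40 = 10^8 × 10^32 ≡ 9 (mod 23)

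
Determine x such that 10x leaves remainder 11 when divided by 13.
x ≡ 5 (mod 13)

gcd(10, 13) = 1, which divides 11, so solutions exist.
Find 10^(-1) mod 13 by the extended Euclidean algorithm:
13 = 1 × 10 + 3  ⟹  3 = (1)·13 + (-1)·10
10 = 3 × 3 + 1  ⟹  1 = (-3)·13 + (4)·10
So (4)·10 ≡ 1 (mod 13), i.e. 10^(-1) ≡ 4 (mod 13).
x ≡ 4 × 11 = 44 ≡ 5 (mod 13).
Check: 10 × 5 = 50 ≡ 11 (mod 13).
Unique solution: x ≡ 5 (mod 13)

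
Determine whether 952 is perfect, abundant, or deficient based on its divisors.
abundant

Proper divisors of 952: sum = 1 + 2 + 4 + 7 + 8 + 14 + 17 + 28 + 34 + 56 + 68 + 119 + 136 + 238 + 476 = 1208
Since 1208 > 952, 952 is abundant.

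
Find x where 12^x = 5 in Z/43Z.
31

Baby-step giant-step with step n = ⌈√43⌉ = 7.
Baby steps 12^j mod 43 (j:value) for j=0..6: 0:1, 1:12, 2:15, 3:8, 4:10, 5:34, 6:21.
Giant-step multiplier: 12^(-7) ≡ 12^(42-7) = 12^35 ≡ 7 (mod 43).
Giant steps γ_i = 5·7^i mod 43: γ_0=5, γ_1=35, γ_2=30, γ_3=38, γ_4=8 (in table at j=3).
x = i·n + j = 4·7 + 3 = 31.
Check: 12^31 ≡ 5 (mod 43).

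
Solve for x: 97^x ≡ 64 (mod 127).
72

Baby-step giant-step with step n = ⌈√127⌉ = 12.
Baby steps 97^j mod 127 (j:value) for j=0..11: 0:1, 1:97, 2:11, 3:51, 4:121, 5:53, 6:61, 7:75, 8:36, 9:63, 10:15, 11:58.
Giant-step multiplier: 97^(-12) ≡ 97^(126-12) = 97^114 ≡ 117 (mod 127).
Giant steps γ_i = 64·117^i mod 127: γ_0=64, γ_1=122, γ_2=50, γ_3=8, γ_4=47, γ_5=38, γ_6=1 (in table at j=0).
x = i·n + j = 6·12 + 0 = 72.
Check: 97^72 ≡ 64 (mod 127).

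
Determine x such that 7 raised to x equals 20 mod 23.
13

Baby-step giant-step with step n = ⌈√23⌉ = 5.
Baby steps 7^j mod 23 (j:value) for j=0..4: 0:1, 1:7, 2:3, 3:21, 4:9.
Giant-step multiplier: 7^(-5) ≡ 7^(22-5) = 7^17 ≡ 19 (mod 23).
Giant steps γ_i = 20·19^i mod 23: γ_0=20, γ_1=12, γ_2=21 (in table at j=3).
x = i·n + j = 2·5 + 3 = 13.
Check: 7^13 ≡ 20 (mod 23).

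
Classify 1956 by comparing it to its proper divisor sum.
abundant

Proper divisors of 1956: sum = 1 + 2 + 3 + 4 + 6 + 12 + 163 + 326 + 489 + 652 + 978 = 2636
Since 2636 > 1956, 1956 is abundant.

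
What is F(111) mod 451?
34

Matrix identity: Q^n = [[F_(n+1), F_n], [F_n, F_(n-1)]] with Q = [[1,1],[1,0]].
n = 111 = 1101111₂. Square-and-multiply, entries mod 451:
Q^1 = [[1,1],[1,0]]
Q^3 = (Q^1)²·Q = [[3,2],[2,1]]
Q^6 = (Q^3)² = [[13,8],[8,5]]
Q^13 = (Q^6)²·Q = [[377,233],[233,144]]
Q^27 = (Q^13)²·Q = [[307,233],[233,74]]
Q^55 = (Q^27)²·Q = [[85,159],[159,377]]
Q^111 = (Q^55)²·Q = [[430,34],[34,396]]
F_111 mod 451 = Q^111[0][1] = 34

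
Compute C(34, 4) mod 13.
5

Using Lucas' theorem:
Write n=34 and k=4 in base 13:
n in base 13: [2, 8]
k in base 13: [0, 4]
C(34,4) mod 13 = ∏ C(n_i, k_i) mod 13
Digit binomials (mod 13): C(2,0) = 1; C(8,4) = 70 ≡ 5
Product: 1 × 5 = 5 ≡ 5 (mod 13)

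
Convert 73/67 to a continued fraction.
[1; 11, 6]

Euclidean algorithm steps:
73 = 1 × 67 + 6
67 = 11 × 6 + 1
6 = 6 × 1 + 0
Continued fraction: [1; 11, 6]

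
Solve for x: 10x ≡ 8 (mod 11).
x ≡ 3 (mod 11)

gcd(10, 11) = 1, which divides 8, so solutions exist.
Find 10^(-1) mod 11 by the extended Euclidean algorithm:
11 = 1 × 10 + 1  ⟹  1 = (1)·11 + (-1)·10
So (-1)·10 ≡ 1 (mod 11), i.e. 10^(-1) ≡ -1 ≡ 10 (mod 11).
x ≡ 10 × 8 = 80 ≡ 3 (mod 11).
Check: 10 × 3 = 30 ≡ 8 (mod 11).
Unique solution: x ≡ 3 (mod 11)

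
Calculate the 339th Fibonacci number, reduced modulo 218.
174

Matrix identity: Q^n = [[F_(n+1), F_n], [F_n, F_(n-1)]] with Q = [[1,1],[1,0]].
n = 339 = 101010011₂. Square-and-multiply, entries mod 218:
Q^1 = [[1,1],[1,0]]
Q^2 = (Q^1)² = [[2,1],[1,1]]
Q^5 = (Q^2)²·Q = [[8,5],[5,3]]
Q^10 = (Q^5)² = [[89,55],[55,34]]
Q^21 = (Q^10)²·Q = [[53,46],[46,7]]
Q^42 = (Q^21)² = [[129,144],[144,203]]
Q^84 = (Q^42)² = [[99,66],[66,33]]
Q^169 = (Q^84)²·Q = [[197,205],[205,210]]
Q^339 = (Q^169)²·Q = [[115,174],[174,159]]
F_339 mod 218 = Q^339[0][1] = 174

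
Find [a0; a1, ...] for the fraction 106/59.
[1; 1, 3, 1, 11]

Euclidean algorithm steps:
106 = 1 × 59 + 47
59 = 1 × 47 + 12
47 = 3 × 12 + 11
12 = 1 × 11 + 1
11 = 11 × 1 + 0
Continued fraction: [1; 1, 3, 1, 11]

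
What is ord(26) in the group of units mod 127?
63

127 is prime, so ord(26) divides φ(127) = 126.
Divisors of 126: 1, 2, 3, 6, 7, 9, 14, 18, 21, 42, 63, 126.
Repeated squaring: 26^1 ≡ 26, 26^2 ≡ 41, 26^4 ≡ 30, 26^8 ≡ 11, 26^16 ≡ 121, 26^32 ≡ 36, 26^64 ≡ 26 (mod 127).
Test 26^d mod 127 for each divisor d in increasing order:
26^1 ≡ 26
26^2 ≡ 41
26^3 = 26^2·26^1 ≡ 50
26^6 = 26^4·26^2 ≡ 87
26^7 = 26^4·26^2·26^1 ≡ 103
26^9 = 26^8·26^1 ≡ 32
26^14 = 26^8·26^4·26^2 ≡ 68
26^18 = 26^16·26^2 ≡ 8
26^21 = 26^16·26^4·26^1 ≡ 19
26^42 = 26^32·26^8·26^2 ≡ 107
26^63 = 26^32·26^16·26^8·26^4·26^2·26^1 ≡ 1  ← first divisor giving 1
The order is 63.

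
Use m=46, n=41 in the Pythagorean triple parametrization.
(435, 3772, 3797)

Euclid's formula: a = m² - n², b = 2mn, c = m² + n²
m = 46, n = 41
a = 46² - 41² = 2116 - 1681 = 435
b = 2 × 46 × 41 = 3772
c = 46² + 41² = 2116 + 1681 = 3797
Verification: 435² + 3772² = 189225 + 14227984 = 14417209 = 3797² ✓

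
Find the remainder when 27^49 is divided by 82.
27

Repeated squaring. Binary of 49 = 110001.
27^1 ≡ 27 (mod 82); 27^2 ≡ 73 (mod 82); 27^4 ≡ 81 (mod 82); 27^8 ≡ 1 (mod 82); 27^16 ≡ 1 (mod 82); 27^32 ≡ 1 (mod 82)
27^49 = 27^1 × 27^16 × 27^32 ≡ 27 (mod 82)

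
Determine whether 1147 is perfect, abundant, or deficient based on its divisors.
deficient

Proper divisors of 1147: sum = 1 + 31 + 37 = 69
Since 69 < 1147, 1147 is deficient.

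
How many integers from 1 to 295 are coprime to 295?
232

295 = 5 × 59
φ(n) = n × ∏(1 - 1/p) for each prime p dividing n
φ(295) = 295 × (1 - 1/5) × (1 - 1/59) = 232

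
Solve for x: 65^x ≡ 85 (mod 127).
71

Baby-step giant-step with step n = ⌈√127⌉ = 12.
Baby steps 65^j mod 127 (j:value) for j=0..11: 0:1, 1:65, 2:34, 3:51, 4:13, 5:83, 6:61, 7:28, 8:42, 9:63, 10:31, 11:110.
Giant-step multiplier: 65^(-12) ≡ 65^(126-12) = 65^114 ≡ 117 (mod 127).
Giant steps γ_i = 85·117^i mod 127: γ_0=85, γ_1=39, γ_2=118, γ_3=90, γ_4=116, γ_5=110 (in table at j=11).
x = i·n + j = 5·12 + 11 = 71.
Check: 65^71 ≡ 85 (mod 127).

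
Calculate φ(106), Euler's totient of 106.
52

106 = 2 × 53
φ(n) = n × ∏(1 - 1/p) for each prime p dividing n
φ(106) = 106 × (1 - 1/2) × (1 - 1/53) = 52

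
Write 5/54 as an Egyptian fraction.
1/11 + 1/594

Greedy algorithm:
5/54: ceiling(54/5) = 11, use 1/11
1/594: ceiling(594/1) = 594, use 1/594
Result: 5/54 = 1/11 + 1/594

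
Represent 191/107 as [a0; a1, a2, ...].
[1; 1, 3, 1, 1, 1, 7]

Euclidean algorithm steps:
191 = 1 × 107 + 84
107 = 1 × 84 + 23
84 = 3 × 23 + 15
23 = 1 × 15 + 8
15 = 1 × 8 + 7
8 = 1 × 7 + 1
7 = 7 × 1 + 0
Continued fraction: [1; 1, 3, 1, 1, 1, 7]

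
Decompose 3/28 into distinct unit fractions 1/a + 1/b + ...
1/10 + 1/140

Greedy algorithm:
3/28: ceiling(28/3) = 10, use 1/10
1/140: ceiling(140/1) = 140, use 1/140
Result: 3/28 = 1/10 + 1/140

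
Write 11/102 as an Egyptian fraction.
1/10 + 1/128 + 1/32640

Greedy algorithm:
11/102: ceiling(102/11) = 10, use 1/10
2/255: ceiling(255/2) = 128, use 1/128
1/32640: ceiling(32640/1) = 32640, use 1/32640
Result: 11/102 = 1/10 + 1/128 + 1/32640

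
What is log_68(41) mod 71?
5

Baby-step giant-step with step n = ⌈√71⌉ = 9.
Baby steps 68^j mod 71 (j:value) for j=0..8: 0:1, 1:68, 2:9, 3:44, 4:10, 5:41, 6:19, 7:14, 8:29.
h = 41 is already in the table at j=5, so x = 5.
Check: 68^5 ≡ 41 (mod 71).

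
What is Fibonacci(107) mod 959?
852

Matrix identity: Q^n = [[F_(n+1), F_n], [F_n, F_(n-1)]] with Q = [[1,1],[1,0]].
n = 107 = 1101011₂. Square-and-multiply, entries mod 959:
Q^1 = [[1,1],[1,0]]
Q^3 = (Q^1)²·Q = [[3,2],[2,1]]
Q^6 = (Q^3)² = [[13,8],[8,5]]
Q^13 = (Q^6)²·Q = [[377,233],[233,144]]
Q^26 = (Q^13)² = [[782,559],[559,223]]
Q^53 = (Q^26)²·Q = [[309,488],[488,780]]
Q^107 = (Q^53)²·Q = [[39,852],[852,146]]
F_107 mod 959 = Q^107[0][1] = 852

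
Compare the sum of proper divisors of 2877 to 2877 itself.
deficient

Proper divisors of 2877: sum = 1 + 3 + 7 + 21 + 137 + 411 + 959 = 1539
Since 1539 < 2877, 2877 is deficient.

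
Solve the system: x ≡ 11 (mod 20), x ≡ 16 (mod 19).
111

Using Chinese Remainder Theorem:
M = 20 × 19 = 380
M1 = 19, M2 = 20
y1 = 19^(-1) mod 20 = 19
y2 = 20^(-1) mod 19 = 1
x = (11×19×19 + 16×20×1) mod 380 = 111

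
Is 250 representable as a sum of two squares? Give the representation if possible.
5² + 15² (a=5, b=15)

Factorization: 250 = 2 × 5^3
By Fermat: n is sum of two squares iff every prime p ≡ 3 (mod 4) appears to even power.
All primes ≡ 3 (mod 4) appear to even power.
Search a = 0, 1, 2, … for 250 - a² a perfect square: first hit at a = 5: 250 - 25 = 225 = 15².
250 = 5² + 15² = 25 + 225 ✓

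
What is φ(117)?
72

117 = 3^2 × 13
φ(n) = n × ∏(1 - 1/p) for each prime p dividing n
φ(117) = 117 × (1 - 1/3) × (1 - 1/13) = 72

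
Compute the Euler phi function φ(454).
226

454 = 2 × 227
φ(n) = n × ∏(1 - 1/p) for each prime p dividing n
φ(454) = 454 × (1 - 1/2) × (1 - 1/227) = 226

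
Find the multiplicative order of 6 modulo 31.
6

31 is prime, so ord(6) divides φ(31) = 30.
Divisors of 30: 1, 2, 3, 5, 6, 10, 15, 30.
Repeated squaring: 6^1 ≡ 6, 6^2 ≡ 5, 6^4 ≡ 25, 6^8 ≡ 5, 6^16 ≡ 25 (mod 31).
Test 6^d mod 31 for each divisor d in increasing order:
6^1 ≡ 6
6^2 ≡ 5
6^3 = 6^2·6^1 ≡ 30
6^5 = 6^4·6^1 ≡ 26
6^6 = 6^4·6^2 ≡ 1  ← first divisor giving 1
The order is 6.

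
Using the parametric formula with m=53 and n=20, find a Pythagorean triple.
(2409, 2120, 3209)

Euclid's formula: a = m² - n², b = 2mn, c = m² + n²
m = 53, n = 20
a = 53² - 20² = 2809 - 400 = 2409
b = 2 × 53 × 20 = 2120
c = 53² + 20² = 2809 + 400 = 3209
Verification: 2409² + 2120² = 5803281 + 4494400 = 10297681 = 3209² ✓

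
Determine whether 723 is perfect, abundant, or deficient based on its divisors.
deficient

Proper divisors of 723: sum = 1 + 3 + 241 = 245
Since 245 < 723, 723 is deficient.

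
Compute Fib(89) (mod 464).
237

Matrix identity: Q^n = [[F_(n+1), F_n], [F_n, F_(n-1)]] with Q = [[1,1],[1,0]].
n = 89 = 1011001₂. Square-and-multiply, entries mod 464:
Q^1 = [[1,1],[1,0]]
Q^2 = (Q^1)² = [[2,1],[1,1]]
Q^5 = (Q^2)²·Q = [[8,5],[5,3]]
Q^11 = (Q^5)²·Q = [[144,89],[89,55]]
Q^22 = (Q^11)² = [[353,79],[79,274]]
Q^44 = (Q^22)² = [[2,349],[349,117]]
Q^89 = (Q^44)²·Q = [[8,237],[237,235]]
F_89 mod 464 = Q^89[0][1] = 237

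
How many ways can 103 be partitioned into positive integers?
271248950

p(n) counts ways to write n as a sum of positive integers (order ignored).
Euler's pentagonal recurrence: p(k) = p(k-1) + p(k-2) - p(k-5) - p(k-7) + p(k-12) + p(k-15) - ... (offsets j(3j∓1)/2, signs ++--, p(0)=1, p(<0)=0).
DP table for k = 0..102: p(0)=1, p(1)=1, p(2)=2, p(3)=3, p(4)=5, p(5)=7, p(6)=11, p(7)=15, p(8)=22, p(9)=30, p(10)=42, p(11)=56, p(12)=77, p(13)=101, p(14)=135, p(15)=176, p(16)=231, p(17)=297, p(18)=385, p(19)=490, p(20)=627, p(21)=792, p(22)=1002, p(23)=1255, p(24)=1575, p(25)=1958, p(26)=2436, p(27)=3010, p(28)=3718, p(29)=4565, p(30)=5604, p(31)=6842, p(32)=8349, p(33)=10143, p(34)=12310, p(35)=14883, p(36)=17977, p(37)=21637, p(38)=26015, p(39)=31185, p(40)=37338, p(41)=44583, p(42)=53174, p(43)=63261, p(44)=75175, p(45)=89134, p(46)=105558, p(47)=124754, p(48)=147273, p(49)=173525, p(50)=204226, p(51)=239943, p(52)=281589, p(53)=329931, p(54)=386155, p(55)=451276, p(56)=526823, p(57)=614154, p(58)=715220, p(59)=831820, p(60)=966467, p(61)=1121505, p(62)=1300156, p(63)=1505499, p(64)=1741630, p(65)=2012558, p(66)=2323520, p(67)=2679689, p(68)=3087735, p(69)=3554345, p(70)=4087968, p(71)=4697205, p(72)=5392783, p(73)=6185689, p(74)=7089500, p(75)=8118264, p(76)=9289091, p(77)=10619863, p(78)=12132164, p(79)=13848650, p(80)=15796476, p(81)=18004327, p(82)=20506255, p(83)=23338469, p(84)=26543660, p(85)=30167357, p(86)=34262962, p(87)=38887673, p(88)=44108109, p(89)=49995925, p(90)=56634173, p(91)=64112359, p(92)=72533807, p(93)=82010177, p(94)=92669720, p(95)=104651419, p(96)=118114304, p(97)=133230930, p(98)=150198136, p(99)=169229875, p(100)=190569292, p(101)=214481126, p(102)=241265379.
Final step: p(103) = p(102) + p(101) - p(98) - p(96) + p(91) + p(88) - p(81) - p(77) + p(68) + p(63) - p(52) - p(46) + p(33) + p(26) - p(11) - p(3)
= 241265379 + 214481126 - 150198136 - 118114304 + 64112359 + 44108109 - 18004327 - 10619863 + 3087735 + 1505499 - 281589 - 105558 + 10143 + 2436 - 56 - 3
= 271248950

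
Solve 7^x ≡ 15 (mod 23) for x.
9

Baby-step giant-step with step n = ⌈√23⌉ = 5.
Baby steps 7^j mod 23 (j:value) for j=0..4: 0:1, 1:7, 2:3, 3:21, 4:9.
Giant-step multiplier: 7^(-5) ≡ 7^(22-5) = 7^17 ≡ 19 (mod 23).
Giant steps γ_i = 15·19^i mod 23: γ_0=15, γ_1=9 (in table at j=4).
x = i·n + j = 1·5 + 4 = 9.
Check: 7^9 ≡ 15 (mod 23).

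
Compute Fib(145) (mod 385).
225

Matrix identity: Q^n = [[F_(n+1), F_n], [F_n, F_(n-1)]] with Q = [[1,1],[1,0]].
n = 145 = 10010001₂. Square-and-multiply, entries mod 385:
Q^1 = [[1,1],[1,0]]
Q^2 = (Q^1)² = [[2,1],[1,1]]
Q^4 = (Q^2)² = [[5,3],[3,2]]
Q^9 = (Q^4)²·Q = [[55,34],[34,21]]
Q^18 = (Q^9)² = [[331,274],[274,57]]
Q^36 = (Q^18)² = [[222,52],[52,170]]
Q^72 = (Q^36)² = [[13,364],[364,34]]
Q^145 = (Q^72)²·Q = [[8,225],[225,168]]
F_145 mod 385 = Q^145[0][1] = 225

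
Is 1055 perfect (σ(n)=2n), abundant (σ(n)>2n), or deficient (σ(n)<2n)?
deficient

Proper divisors of 1055: sum = 1 + 5 + 211 = 217
Since 217 < 1055, 1055 is deficient.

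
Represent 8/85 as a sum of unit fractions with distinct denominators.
1/11 + 1/312 + 1/291720

Greedy algorithm:
8/85: ceiling(85/8) = 11, use 1/11
3/935: ceiling(935/3) = 312, use 1/312
1/291720: ceiling(291720/1) = 291720, use 1/291720
Result: 8/85 = 1/11 + 1/312 + 1/291720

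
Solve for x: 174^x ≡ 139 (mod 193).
94

Baby-step giant-step with step n = ⌈√193⌉ = 14.
Baby steps 174^j mod 193 (j:value) for j=0..13: 0:1, 1:174, 2:168, 3:89, 4:46, 5:91, 6:8, 7:41, 8:186, 9:133, 10:175, 11:149, 12:64, 13:135.
Giant-step multiplier: 174^(-14) ≡ 174^(192-14) = 174^178 ≡ 31 (mod 193).
Giant steps γ_i = 139·31^i mod 193: γ_0=139, γ_1=63, γ_2=23, γ_3=134, γ_4=101, γ_5=43, γ_6=175 (in table at j=10).
x = i·n + j = 6·14 + 10 = 94.
Check: 174^94 ≡ 139 (mod 193).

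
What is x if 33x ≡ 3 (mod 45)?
x ≡ 11 (mod 15)

gcd(33, 45) = 3, which divides 3, so solutions exist.
Divide through by 3: 11x ≡ 1 (mod 15).
Find 11^(-1) mod 15 by the extended Euclidean algorithm:
15 = 1 × 11 + 4  ⟹  4 = (1)·15 + (-1)·11
11 = 2 × 4 + 3  ⟹  3 = (-2)·15 + (3)·11
4 = 1 × 3 + 1  ⟹  1 = (3)·15 + (-4)·11
So (-4)·11 ≡ 1 (mod 15), i.e. 11^(-1) ≡ -4 ≡ 11 (mod 15).
x ≡ 11 × 1 = 11 ≡ 11 (mod 15).
Check: 33 × 11 = 363 ≡ 3 (mod 45).
x ≡ 11 (mod 15), giving 3 solutions mod 45.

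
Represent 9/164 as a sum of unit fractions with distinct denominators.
1/19 + 1/446 + 1/231623 + 1/160947410764

Greedy algorithm:
9/164: ceiling(164/9) = 19, use 1/19
7/3116: ceiling(3116/7) = 446, use 1/446
3/694868: ceiling(694868/3) = 231623, use 1/231623
1/160947410764: ceiling(160947410764/1) = 160947410764, use 1/160947410764
Result: 9/164 = 1/19 + 1/446 + 1/231623 + 1/160947410764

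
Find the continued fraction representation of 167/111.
[1; 1, 1, 55]

Euclidean algorithm steps:
167 = 1 × 111 + 56
111 = 1 × 56 + 55
56 = 1 × 55 + 1
55 = 55 × 1 + 0
Continued fraction: [1; 1, 1, 55]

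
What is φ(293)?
292

293 = 293
φ(n) = n × ∏(1 - 1/p) for each prime p dividing n
φ(293) = 293 × (1 - 1/293) = 292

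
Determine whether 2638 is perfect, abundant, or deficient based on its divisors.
deficient

Proper divisors of 2638: sum = 1 + 2 + 1319 = 1322
Since 1322 < 2638, 2638 is deficient.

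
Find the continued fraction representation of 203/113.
[1; 1, 3, 1, 10, 2]

Euclidean algorithm steps:
203 = 1 × 113 + 90
113 = 1 × 90 + 23
90 = 3 × 23 + 21
23 = 1 × 21 + 2
21 = 10 × 2 + 1
2 = 2 × 1 + 0
Continued fraction: [1; 1, 3, 1, 10, 2]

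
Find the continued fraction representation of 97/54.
[1; 1, 3, 1, 10]

Euclidean algorithm steps:
97 = 1 × 54 + 43
54 = 1 × 43 + 11
43 = 3 × 11 + 10
11 = 1 × 10 + 1
10 = 10 × 1 + 0
Continued fraction: [1; 1, 3, 1, 10]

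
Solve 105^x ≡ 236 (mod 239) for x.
97

Baby-step giant-step with step n = ⌈√239⌉ = 16.
Baby steps 105^j mod 239 (j:value) for j=0..15: 0:1, 1:105, 2:31, 3:148, 4:5, 5:47, 6:155, 7:23, 8:25, 9:235, 10:58, 11:115, 12:125, 13:219, 14:51, 15:97.
Giant-step multiplier: 105^(-16) ≡ 105^(238-16) = 105^222 ≡ 226 (mod 239).
Giant steps γ_i = 236·226^i mod 239: γ_0=236, γ_1=39, γ_2=210, γ_3=138, γ_4=118, γ_5=139, γ_6=105 (in table at j=1).
x = i·n + j = 6·16 + 1 = 97.
Check: 105^97 ≡ 236 (mod 239).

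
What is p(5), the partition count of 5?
7

p(n) counts ways to write n as a sum of positive integers (order ignored).
Examples: 5; 4 + 1; 3 + 2; 3 + 1 + 1; 2 + 2 + 1; ... (7 total)
p(5) = 7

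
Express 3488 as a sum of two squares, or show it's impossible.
28² + 52² (a=28, b=52)

Factorization: 3488 = 2^5 × 109
By Fermat: n is sum of two squares iff every prime p ≡ 3 (mod 4) appears to even power.
All primes ≡ 3 (mod 4) appear to even power.
Search a = 0, 1, 2, … for 3488 - a² a perfect square: first hit at a = 28: 3488 - 784 = 2704 = 52².
3488 = 28² + 52² = 784 + 2704 ✓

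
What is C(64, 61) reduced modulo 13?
12

Using Lucas' theorem:
Write n=64 and k=61 in base 13:
n in base 13: [4, 12]
k in base 13: [4, 9]
C(64,61) mod 13 = ∏ C(n_i, k_i) mod 13
Digit binomials (mod 13): C(4,4) = 1; C(12,9) = 220 ≡ 12
Product: 1 × 12 = 12 ≡ 12 (mod 13)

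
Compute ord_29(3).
28

29 is prime, so ord(3) divides φ(29) = 28.
Divisors of 28: 1, 2, 4, 7, 14, 28.
Repeated squaring: 3^1 ≡ 3, 3^2 ≡ 9, 3^4 ≡ 23, 3^8 ≡ 7, 3^16 ≡ 20 (mod 29).
Test 3^d mod 29 for each divisor d in increasing order:
3^1 ≡ 3
3^2 ≡ 9
3^4 ≡ 23
3^7 = 3^4·3^2·3^1 ≡ 12
3^14 = 3^8·3^4·3^2 ≡ 28
3^28 = 3^16·3^8·3^4 ≡ 1  ← first divisor giving 1
The order is 28.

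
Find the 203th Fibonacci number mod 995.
602

Matrix identity: Q^n = [[F_(n+1), F_n], [F_n, F_(n-1)]] with Q = [[1,1],[1,0]].
n = 203 = 11001011₂. Square-and-multiply, entries mod 995:
Q^1 = [[1,1],[1,0]]
Q^3 = (Q^1)²·Q = [[3,2],[2,1]]
Q^6 = (Q^3)² = [[13,8],[8,5]]
Q^12 = (Q^6)² = [[233,144],[144,89]]
Q^25 = (Q^12)²·Q = [[3,400],[400,598]]
Q^50 = (Q^25)² = [[809,605],[605,204]]
Q^101 = (Q^50)²·Q = [[576,631],[631,940]]
Q^203 = (Q^101)²·Q = [[8,602],[602,401]]
F_203 mod 995 = Q^203[0][1] = 602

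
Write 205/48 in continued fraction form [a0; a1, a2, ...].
[4; 3, 1, 2, 4]

Euclidean algorithm steps:
205 = 4 × 48 + 13
48 = 3 × 13 + 9
13 = 1 × 9 + 4
9 = 2 × 4 + 1
4 = 4 × 1 + 0
Continued fraction: [4; 3, 1, 2, 4]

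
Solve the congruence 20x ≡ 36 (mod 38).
x ≡ 17 (mod 19)

gcd(20, 38) = 2, which divides 36, so solutions exist.
Divide through by 2: 10x ≡ 18 (mod 19).
Find 10^(-1) mod 19 by the extended Euclidean algorithm:
19 = 1 × 10 + 9  ⟹  9 = (1)·19 + (-1)·10
10 = 1 × 9 + 1  ⟹  1 = (-1)·19 + (2)·10
So (2)·10 ≡ 1 (mod 19), i.e. 10^(-1) ≡ 2 (mod 19).
x ≡ 2 × 18 = 36 ≡ 17 (mod 19).
Check: 20 × 17 = 340 ≡ 36 (mod 38).
x ≡ 17 (mod 19), giving 2 solutions mod 38.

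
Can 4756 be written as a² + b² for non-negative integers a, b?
20² + 66² (a=20, b=66)

Factorization: 4756 = 2^2 × 29 × 41
By Fermat: n is sum of two squares iff every prime p ≡ 3 (mod 4) appears to even power.
All primes ≡ 3 (mod 4) appear to even power.
Search a = 0, 1, 2, … for 4756 - a² a perfect square: first hit at a = 20: 4756 - 400 = 4356 = 66².
4756 = 20² + 66² = 400 + 4356 ✓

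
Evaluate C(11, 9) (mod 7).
6

Using Lucas' theorem:
Write n=11 and k=9 in base 7:
n in base 7: [1, 4]
k in base 7: [1, 2]
C(11,9) mod 7 = ∏ C(n_i, k_i) mod 7
Digit binomials (mod 7): C(1,1) = 1; C(4,2) = 6
Product: 1 × 6 = 6 ≡ 6 (mod 7)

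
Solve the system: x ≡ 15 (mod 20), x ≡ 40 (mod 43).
255

Using Chinese Remainder Theorem:
M = 20 × 43 = 860
M1 = 43, M2 = 20
y1 = 43^(-1) mod 20 = 7
y2 = 20^(-1) mod 43 = 28
x = (15×43×7 + 40×20×28) mod 860 = 255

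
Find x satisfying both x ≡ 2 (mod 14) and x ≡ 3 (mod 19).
212

Using Chinese Remainder Theorem:
M = 14 × 19 = 266
M1 = 19, M2 = 14
y1 = 19^(-1) mod 14 = 3
y2 = 14^(-1) mod 19 = 15
x = (2×19×3 + 3×14×15) mod 266 = 212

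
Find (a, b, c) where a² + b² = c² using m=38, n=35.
(219, 2660, 2669)

Euclid's formula: a = m² - n², b = 2mn, c = m² + n²
m = 38, n = 35
a = 38² - 35² = 1444 - 1225 = 219
b = 2 × 38 × 35 = 2660
c = 38² + 35² = 1444 + 1225 = 2669
Verification: 219² + 2660² = 47961 + 7075600 = 7123561 = 2669² ✓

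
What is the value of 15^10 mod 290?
245

Repeated squaring. Binary of 10 = 1010.
15^1 ≡ 15 (mod 290); 15^2 ≡ 225 (mod 290); 15^4 ≡ 165 (mod 290); 15^8 ≡ 255 (mod 290)
15^10 = 15^2 × 15^8 ≡ 245 (mod 290)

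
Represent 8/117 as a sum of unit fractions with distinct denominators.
1/15 + 1/585

Greedy algorithm:
8/117: ceiling(117/8) = 15, use 1/15
1/585: ceiling(585/1) = 585, use 1/585
Result: 8/117 = 1/15 + 1/585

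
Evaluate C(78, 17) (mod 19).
0

Using Lucas' theorem:
Write n=78 and k=17 in base 19:
n in base 19: [4, 2]
k in base 19: [0, 17]
C(78,17) mod 19 = ∏ C(n_i, k_i) mod 19
Digit binomials (mod 19): C(4,0) = 1; C(2,17) = 0 (k_i > n_i)
Product: 1 × 0 = 0 ≡ 0 (mod 19)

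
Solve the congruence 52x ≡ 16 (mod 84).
x ≡ 10 (mod 21)

gcd(52, 84) = 4, which divides 16, so solutions exist.
Divide through by 4: 13x ≡ 4 (mod 21).
Find 13^(-1) mod 21 by the extended Euclidean algorithm:
21 = 1 × 13 + 8  ⟹  8 = (1)·21 + (-1)·13
13 = 1 × 8 + 5  ⟹  5 = (-1)·21 + (2)·13
8 = 1 × 5 + 3  ⟹  3 = (2)·21 + (-3)·13
5 = 1 × 3 + 2  ⟹  2 = (-3)·21 + (5)·13
3 = 1 × 2 + 1  ⟹  1 = (5)·21 + (-8)·13
So (-8)·13 ≡ 1 (mod 21), i.e. 13^(-1) ≡ -8 ≡ 13 (mod 21).
x ≡ 13 × 4 = 52 ≡ 10 (mod 21).
Check: 52 × 10 = 520 ≡ 16 (mod 84).
x ≡ 10 (mod 21), giving 4 solutions mod 84.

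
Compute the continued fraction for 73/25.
[2; 1, 11, 2]

Euclidean algorithm steps:
73 = 2 × 25 + 23
25 = 1 × 23 + 2
23 = 11 × 2 + 1
2 = 2 × 1 + 0
Continued fraction: [2; 1, 11, 2]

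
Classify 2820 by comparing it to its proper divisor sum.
abundant

Proper divisors of 2820: sum = 1 + 2 + 3 + 4 + 5 + 6 + 10 + 12 + ... + 564 + 705 + 940 + 1410 (23 divisors) = 5244
Since 5244 > 2820, 2820 is abundant.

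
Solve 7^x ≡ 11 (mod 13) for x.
5

Baby-step giant-step with step n = ⌈√13⌉ = 4.
Baby steps 7^j mod 13 (j:value) for j=0..3: 0:1, 1:7, 2:10, 3:5.
Giant-step multiplier: 7^(-4) ≡ 7^(12-4) = 7^8 ≡ 3 (mod 13).
Giant steps γ_i = 11·3^i mod 13: γ_0=11, γ_1=7 (in table at j=1).
x = i·n + j = 1·4 + 1 = 5.
Check: 7^5 ≡ 11 (mod 13).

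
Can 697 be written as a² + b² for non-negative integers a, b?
11² + 24² (a=11, b=24)

Factorization: 697 = 17 × 41
By Fermat: n is sum of two squares iff every prime p ≡ 3 (mod 4) appears to even power.
All primes ≡ 3 (mod 4) appear to even power.
Search a = 0, 1, 2, … for 697 - a² a perfect square: first hit at a = 11: 697 - 121 = 576 = 24².
697 = 11² + 24² = 121 + 576 ✓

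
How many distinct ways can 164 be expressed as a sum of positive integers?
156919475295

p(n) counts ways to write n as a sum of positive integers (order ignored).
Euler's pentagonal recurrence: p(k) = p(k-1) + p(k-2) - p(k-5) - p(k-7) + p(k-12) + p(k-15) - ... (offsets j(3j∓1)/2, signs ++--, p(0)=1, p(<0)=0).
DP table for k = 0..163: p(0)=1, p(1)=1, p(2)=2, p(3)=3, p(4)=5, p(5)=7, p(6)=11, p(7)=15, p(8)=22, p(9)=30, p(10)=42, p(11)=56, p(12)=77, p(13)=101, p(14)=135, p(15)=176, p(16)=231, p(17)=297, p(18)=385, p(19)=490, p(20)=627, p(21)=792, p(22)=1002, p(23)=1255, p(24)=1575, p(25)=1958, p(26)=2436, p(27)=3010, p(28)=3718, p(29)=4565, p(30)=5604, p(31)=6842, p(32)=8349, p(33)=10143, p(34)=12310, p(35)=14883, p(36)=17977, p(37)=21637, p(38)=26015, p(39)=31185, p(40)=37338, p(41)=44583, p(42)=53174, p(43)=63261, p(44)=75175, p(45)=89134, p(46)=105558, p(47)=124754, p(48)=147273, p(49)=173525, p(50)=204226, p(51)=239943, p(52)=281589, p(53)=329931, p(54)=386155, p(55)=451276, p(56)=526823, p(57)=614154, p(58)=715220, p(59)=831820, p(60)=966467, p(61)=1121505, p(62)=1300156, p(63)=1505499, p(64)=1741630, p(65)=2012558, p(66)=2323520, p(67)=2679689, p(68)=3087735, p(69)=3554345, p(70)=4087968, p(71)=4697205, p(72)=5392783, p(73)=6185689, p(74)=7089500, p(75)=8118264, p(76)=9289091, p(77)=10619863, p(78)=12132164, p(79)=13848650, p(80)=15796476, p(81)=18004327, p(82)=20506255, p(83)=23338469, p(84)=26543660, p(85)=30167357, p(86)=34262962, p(87)=38887673, p(88)=44108109, p(89)=49995925, p(90)=56634173, p(91)=64112359, p(92)=72533807, p(93)=82010177, p(94)=92669720, p(95)=104651419, p(96)=118114304, p(97)=133230930, p(98)=150198136, p(99)=169229875, p(100)=190569292, p(101)=214481126, p(102)=241265379, p(103)=271248950, p(104)=304801365, p(105)=342325709, p(106)=384276336, p(107)=431149389, p(108)=483502844, p(109)=541946240, p(110)=607163746, p(111)=679903203, p(112)=761002156, p(113)=851376628, p(114)=952050665, p(115)=1064144451, p(116)=1188908248, p(117)=1327710076, p(118)=1482074143, p(119)=1653668665, p(120)=1844349560, p(121)=2056148051, p(122)=2291320912, p(123)=2552338241, p(124)=2841940500, p(125)=3163127352, p(126)=3519222692, p(127)=3913864295, p(128)=4351078600, p(129)=4835271870, p(130)=5371315400, p(131)=5964539504, p(132)=6620830889, p(133)=7346629512, p(134)=8149040695, p(135)=9035836076, p(136)=10015581680, p(137)=11097645016, p(138)=12292341831, p(139)=13610949895, p(140)=15065878135, p(141)=16670689208, p(142)=18440293320, p(143)=20390982757, p(144)=22540654445, p(145)=24908858009, p(146)=27517052599, p(147)=30388671978, p(148)=33549419497, p(149)=37027355200, p(150)=40853235313, p(151)=45060624582, p(152)=49686288421, p(153)=54770336324, p(154)=60356673280, p(155)=66493182097, p(156)=73232243759, p(157)=80630964769, p(158)=88751778802, p(159)=97662728555, p(160)=107438159466, p(161)=118159068427, p(162)=129913904637, p(163)=142798995930.
Final step: p(164) = p(163) + p(162) - p(159) - p(157) + p(152) + p(149) - p(142) - p(138) + p(129) + p(124) - p(113) - p(107) + p(94) + p(87) - p(72) - p(64) + p(47) + p(38) - p(19) - p(9)
= 142798995930 + 129913904637 - 97662728555 - 80630964769 + 49686288421 + 37027355200 - 18440293320 - 12292341831 + 4835271870 + 2841940500 - 851376628 - 431149389 + 92669720 + 38887673 - 5392783 - 1741630 + 124754 + 26015 - 490 - 30
= 156919475295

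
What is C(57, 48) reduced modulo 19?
0

Using Lucas' theorem:
Write n=57 and k=48 in base 19:
n in base 19: [3, 0]
k in base 19: [2, 10]
C(57,48) mod 19 = ∏ C(n_i, k_i) mod 19
Digit binomials (mod 19): C(3,2) = 3; C(0,10) = 0 (k_i > n_i)
Product: 3 × 0 = 0 ≡ 0 (mod 19)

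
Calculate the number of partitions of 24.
1575

p(n) counts ways to write n as a sum of positive integers (order ignored).
Euler's pentagonal recurrence: p(k) = p(k-1) + p(k-2) - p(k-5) - p(k-7) + p(k-12) + p(k-15) - ... (offsets j(3j∓1)/2, signs ++--, p(0)=1, p(<0)=0).
DP table for k = 0..23: p(0)=1, p(1)=1, p(2)=2, p(3)=3, p(4)=5, p(5)=7, p(6)=11, p(7)=15, p(8)=22, p(9)=30, p(10)=42, p(11)=56, p(12)=77, p(13)=101, p(14)=135, p(15)=176, p(16)=231, p(17)=297, p(18)=385, p(19)=490, p(20)=627, p(21)=792, p(22)=1002, p(23)=1255.
Final step: p(24) = p(23) + p(22) - p(19) - p(17) + p(12) + p(9) - p(2)
= 1255 + 1002 - 490 - 297 + 77 + 30 - 2
= 1575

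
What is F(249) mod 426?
322

Matrix identity: Q^n = [[F_(n+1), F_n], [F_n, F_(n-1)]] with Q = [[1,1],[1,0]].
n = 249 = 11111001₂. Square-and-multiply, entries mod 426:
Q^1 = [[1,1],[1,0]]
Q^3 = (Q^1)²·Q = [[3,2],[2,1]]
Q^7 = (Q^3)²·Q = [[21,13],[13,8]]
Q^15 = (Q^7)²·Q = [[135,184],[184,377]]
Q^31 = (Q^15)²·Q = [[171,109],[109,62]]
Q^62 = (Q^31)² = [[226,263],[263,389]]
Q^124 = (Q^62)² = [[113,291],[291,248]]
Q^249 = (Q^124)²·Q = [[151,322],[322,255]]
F_249 mod 426 = Q^249[0][1] = 322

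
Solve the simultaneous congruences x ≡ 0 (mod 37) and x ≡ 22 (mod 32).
1110

Using Chinese Remainder Theorem:
M = 37 × 32 = 1184
M1 = 32, M2 = 37
y1 = 32^(-1) mod 37 = 22
y2 = 37^(-1) mod 32 = 13
x = (0×32×22 + 22×37×13) mod 1184 = 1110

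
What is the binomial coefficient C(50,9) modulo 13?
3

Using Lucas' theorem:
Write n=50 and k=9 in base 13:
n in base 13: [3, 11]
k in base 13: [0, 9]
C(50,9) mod 13 = ∏ C(n_i, k_i) mod 13
Digit binomials (mod 13): C(3,0) = 1; C(11,9) = 55 ≡ 3
Product: 1 × 3 = 3 ≡ 3 (mod 13)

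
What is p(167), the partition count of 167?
207890420102

p(n) counts ways to write n as a sum of positive integers (order ignored).
Euler's pentagonal recurrence: p(k) = p(k-1) + p(k-2) - p(k-5) - p(k-7) + p(k-12) + p(k-15) - ... (offsets j(3j∓1)/2, signs ++--, p(0)=1, p(<0)=0).
DP table for k = 0..166: p(0)=1, p(1)=1, p(2)=2, p(3)=3, p(4)=5, p(5)=7, p(6)=11, p(7)=15, p(8)=22, p(9)=30, p(10)=42, p(11)=56, p(12)=77, p(13)=101, p(14)=135, p(15)=176, p(16)=231, p(17)=297, p(18)=385, p(19)=490, p(20)=627, p(21)=792, p(22)=1002, p(23)=1255, p(24)=1575, p(25)=1958, p(26)=2436, p(27)=3010, p(28)=3718, p(29)=4565, p(30)=5604, p(31)=6842, p(32)=8349, p(33)=10143, p(34)=12310, p(35)=14883, p(36)=17977, p(37)=21637, p(38)=26015, p(39)=31185, p(40)=37338, p(41)=44583, p(42)=53174, p(43)=63261, p(44)=75175, p(45)=89134, p(46)=105558, p(47)=124754, p(48)=147273, p(49)=173525, p(50)=204226, p(51)=239943, p(52)=281589, p(53)=329931, p(54)=386155, p(55)=451276, p(56)=526823, p(57)=614154, p(58)=715220, p(59)=831820, p(60)=966467, p(61)=1121505, p(62)=1300156, p(63)=1505499, p(64)=1741630, p(65)=2012558, p(66)=2323520, p(67)=2679689, p(68)=3087735, p(69)=3554345, p(70)=4087968, p(71)=4697205, p(72)=5392783, p(73)=6185689, p(74)=7089500, p(75)=8118264, p(76)=9289091, p(77)=10619863, p(78)=12132164, p(79)=13848650, p(80)=15796476, p(81)=18004327, p(82)=20506255, p(83)=23338469, p(84)=26543660, p(85)=30167357, p(86)=34262962, p(87)=38887673, p(88)=44108109, p(89)=49995925, p(90)=56634173, p(91)=64112359, p(92)=72533807, p(93)=82010177, p(94)=92669720, p(95)=104651419, p(96)=118114304, p(97)=133230930, p(98)=150198136, p(99)=169229875, p(100)=190569292, p(101)=214481126, p(102)=241265379, p(103)=271248950, p(104)=304801365, p(105)=342325709, p(106)=384276336, p(107)=431149389, p(108)=483502844, p(109)=541946240, p(110)=607163746, p(111)=679903203, p(112)=761002156, p(113)=851376628, p(114)=952050665, p(115)=1064144451, p(116)=1188908248, p(117)=1327710076, p(118)=1482074143, p(119)=1653668665, p(120)=1844349560, p(121)=2056148051, p(122)=2291320912, p(123)=2552338241, p(124)=2841940500, p(125)=3163127352, p(126)=3519222692, p(127)=3913864295, p(128)=4351078600, p(129)=4835271870, p(130)=5371315400, p(131)=5964539504, p(132)=6620830889, p(133)=7346629512, p(134)=8149040695, p(135)=9035836076, p(136)=10015581680, p(137)=11097645016, p(138)=12292341831, p(139)=13610949895, p(140)=15065878135, p(141)=16670689208, p(142)=18440293320, p(143)=20390982757, p(144)=22540654445, p(145)=24908858009, p(146)=27517052599, p(147)=30388671978, p(148)=33549419497, p(149)=37027355200, p(150)=40853235313, p(151)=45060624582, p(152)=49686288421, p(153)=54770336324, p(154)=60356673280, p(155)=66493182097, p(156)=73232243759, p(157)=80630964769, p(158)=88751778802, p(159)=97662728555, p(160)=107438159466, p(161)=118159068427, p(162)=129913904637, p(163)=142798995930, p(164)=156919475295, p(165)=172389800255, p(166)=189334822579.
Final step: p(167) = p(166) + p(165) - p(162) - p(160) + p(155) + p(152) - p(145) - p(141) + p(132) + p(127) - p(116) - p(110) + p(97) + p(90) - p(75) - p(67) + p(50) + p(41) - p(22) - p(12)
= 189334822579 + 172389800255 - 129913904637 - 107438159466 + 66493182097 + 49686288421 - 24908858009 - 16670689208 + 6620830889 + 3913864295 - 1188908248 - 607163746 + 133230930 + 56634173 - 8118264 - 2679689 + 204226 + 44583 - 1002 - 77
= 207890420102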